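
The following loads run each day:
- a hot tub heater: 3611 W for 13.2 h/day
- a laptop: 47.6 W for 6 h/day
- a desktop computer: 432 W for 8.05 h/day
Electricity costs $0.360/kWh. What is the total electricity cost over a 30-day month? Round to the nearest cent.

hot tub heater: 3611 W × 13.2 h × 30 d = 1,429,956 Wh = 1,430 kWh
laptop: 47.6 W × 6 h × 30 d = 8,568 Wh = 8.568 kWh
desktop computer: 432 W × 8.05 h × 30 d = 104,328 Wh = 104.3 kWh
Total energy = 1,430 + 8.568 + 104.3 = 1,543 kWh
Cost = 1,543 kWh × $0.360 = $555.43

$555.43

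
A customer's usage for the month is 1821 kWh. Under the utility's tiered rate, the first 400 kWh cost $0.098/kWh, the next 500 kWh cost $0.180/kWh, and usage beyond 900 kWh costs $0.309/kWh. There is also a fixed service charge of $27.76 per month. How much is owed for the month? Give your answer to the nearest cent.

$441.55

First 400 kWh × $0.098 = $39.20
Next 500 kWh × $0.180 = $90.00
Remaining 921 kWh × $0.309 = $284.59
Energy charge = $413.79; + service $27.76 = $441.55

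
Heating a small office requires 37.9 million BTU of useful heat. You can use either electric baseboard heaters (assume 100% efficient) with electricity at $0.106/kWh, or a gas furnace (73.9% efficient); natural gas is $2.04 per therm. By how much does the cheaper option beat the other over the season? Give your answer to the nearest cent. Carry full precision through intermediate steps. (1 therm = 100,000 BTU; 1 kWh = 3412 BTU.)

$131.21

Heat load = 37.9 × 10⁶ BTU = 37,900,000 BTU
Gas: input = 37,900,000 / 0.739 = 51,285,521 BTU = 512.9 therm → 512.9 × $2.04 = $1,046.22
Electric: 37,900,000 BTU / 3412 = 11,110 kWh → × $0.106 = $1,177.43
Difference = |$1,046.22 − $1,177.43| = $131.21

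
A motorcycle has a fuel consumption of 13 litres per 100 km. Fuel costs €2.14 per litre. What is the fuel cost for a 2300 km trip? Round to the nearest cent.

Fuel = 13 L/100 km × 2300 km / 100 = 299 L
Cost = 299 L × €2.14/L = €639.86

€639.86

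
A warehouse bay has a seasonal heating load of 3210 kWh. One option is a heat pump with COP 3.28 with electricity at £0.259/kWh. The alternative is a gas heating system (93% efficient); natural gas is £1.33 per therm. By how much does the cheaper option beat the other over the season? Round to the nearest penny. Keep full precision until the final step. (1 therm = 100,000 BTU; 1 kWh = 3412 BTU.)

Heat load = 3210 kWh × 3412 = 10,952,520 BTU
Gas: input = 10,952,520 / 0.93 = 11,776,903 BTU = 117.8 therm → 117.8 × £1.33 = £156.63
Heat pump: 10,952,520 BTU / 3412 = 3,210 kWh heat; / 3.28 = 978.7 kWh in → × £0.259 = £253.47
Difference = |£156.63 − £253.47| = £96.84

£96.84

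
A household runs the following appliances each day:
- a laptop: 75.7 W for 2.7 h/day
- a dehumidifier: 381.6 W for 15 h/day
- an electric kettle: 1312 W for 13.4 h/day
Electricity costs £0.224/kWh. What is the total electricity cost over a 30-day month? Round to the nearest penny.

laptop: 75.7 W × 2.7 h × 30 d = 6,132 Wh = 6.132 kWh
dehumidifier: 381.6 W × 15 h × 30 d = 171,720 Wh = 171.7 kWh
electric kettle: 1312 W × 13.4 h × 30 d = 527,424 Wh = 527.4 kWh
Total energy = 6.132 + 171.7 + 527.4 = 705.3 kWh
Cost = 705.3 kWh × £0.224 = £157.98

£157.98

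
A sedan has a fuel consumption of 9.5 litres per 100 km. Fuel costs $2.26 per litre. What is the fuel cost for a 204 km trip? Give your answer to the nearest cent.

$43.80

Fuel = 9.5 L/100 km × 204 km / 100 = 19.38 L
Cost = 19.38 L × $2.26/L = $43.80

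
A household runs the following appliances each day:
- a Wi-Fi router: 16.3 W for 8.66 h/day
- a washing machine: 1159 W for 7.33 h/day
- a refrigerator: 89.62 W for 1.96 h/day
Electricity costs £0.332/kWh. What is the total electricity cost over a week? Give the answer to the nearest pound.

Wi-Fi router: 16.3 W × 8.66 h × 7 d = 988 Wh = 0.9881 kWh
washing machine: 1159 W × 7.33 h × 7 d = 59,468 Wh = 59.47 kWh
refrigerator: 89.62 W × 1.96 h × 7 d = 1,230 Wh = 1.23 kWh
Total energy = 0.9881 + 59.47 + 1.23 = 61.69 kWh
Cost = 61.69 kWh × £0.332 = £20.48 ≈ £20

£20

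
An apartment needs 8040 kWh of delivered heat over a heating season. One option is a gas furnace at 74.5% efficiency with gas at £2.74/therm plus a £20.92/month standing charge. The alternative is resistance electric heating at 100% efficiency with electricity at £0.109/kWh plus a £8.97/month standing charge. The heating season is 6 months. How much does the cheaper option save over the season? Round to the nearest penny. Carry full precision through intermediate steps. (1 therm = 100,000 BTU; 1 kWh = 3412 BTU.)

£204.27

Heat load = 8040 kWh × 3412 = 27,432,480 BTU
Gas: input = 27,432,480 / 0.745 = 36,822,121 BTU = 368.2 therm → 368.2 × £2.74 = £1,008.93; + 6 × £20.92 standing = £1,134.45
Electric: 27,432,480 BTU / 3412 = 8,040 kWh → × £0.109 = £876.36; + 6 × £8.97 standing = £930.18
Difference = |£1,134.45 − £930.18| = £204.27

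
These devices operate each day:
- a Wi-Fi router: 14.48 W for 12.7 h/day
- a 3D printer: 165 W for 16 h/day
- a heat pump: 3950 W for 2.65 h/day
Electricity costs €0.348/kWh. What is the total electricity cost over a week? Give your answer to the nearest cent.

€32.38

Wi-Fi router: 14.48 W × 12.7 h × 7 d = 1,287 Wh = 1.287 kWh
3D printer: 165 W × 16 h × 7 d = 18,480 Wh = 18.48 kWh
heat pump: 3950 W × 2.65 h × 7 d = 73,272 Wh = 73.27 kWh
Total energy = 1.287 + 18.48 + 73.27 = 93.04 kWh
Cost = 93.04 kWh × €0.348 = €32.38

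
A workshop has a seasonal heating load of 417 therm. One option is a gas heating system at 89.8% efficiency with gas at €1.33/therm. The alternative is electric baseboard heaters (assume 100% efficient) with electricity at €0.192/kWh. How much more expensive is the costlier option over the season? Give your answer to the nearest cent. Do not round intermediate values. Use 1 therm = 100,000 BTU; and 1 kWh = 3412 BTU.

€1728.94

Heat load = 417 therm × 100,000 = 41,700,000 BTU
Gas: input = 41,700,000 / 0.898 = 46,436,526 BTU = 464.4 therm → 464.4 × €1.33 = €617.61
Electric: 41,700,000 BTU / 3412 = 12,220 kWh → × €0.192 = €2,346.54
Difference = |€617.61 − €2,346.54| = €1,728.94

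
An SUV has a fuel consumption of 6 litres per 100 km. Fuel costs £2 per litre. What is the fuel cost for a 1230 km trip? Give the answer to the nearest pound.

Fuel = 6 L/100 km × 1230 km / 100 = 73.8 L
Cost = 73.8 L × £2/L = £147.60 ≈ £148

£148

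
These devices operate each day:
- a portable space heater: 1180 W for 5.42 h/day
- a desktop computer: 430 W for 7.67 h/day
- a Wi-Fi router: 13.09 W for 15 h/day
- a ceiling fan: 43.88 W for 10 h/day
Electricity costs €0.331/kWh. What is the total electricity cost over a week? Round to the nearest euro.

portable space heater: 1180 W × 5.42 h × 7 d = 44,769 Wh = 44.77 kWh
desktop computer: 430 W × 7.67 h × 7 d = 23,087 Wh = 23.09 kWh
Wi-Fi router: 13.09 W × 15 h × 7 d = 1,374 Wh = 1.374 kWh
ceiling fan: 43.88 W × 10 h × 7 d = 3,072 Wh = 3.072 kWh
Total energy = 44.77 + 23.09 + 1.374 + 3.072 = 72.3 kWh
Cost = 72.3 kWh × €0.331 = €23.93 ≈ €24

€24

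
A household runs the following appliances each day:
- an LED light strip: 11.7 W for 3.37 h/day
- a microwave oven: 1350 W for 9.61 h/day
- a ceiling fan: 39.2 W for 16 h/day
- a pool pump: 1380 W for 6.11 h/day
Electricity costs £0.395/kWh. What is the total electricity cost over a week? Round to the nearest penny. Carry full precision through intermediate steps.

£61.03

LED light strip: 11.7 W × 3.37 h × 7 d = 276 Wh = 0.276 kWh
microwave oven: 1350 W × 9.61 h × 7 d = 90,814 Wh = 90.81 kWh
ceiling fan: 39.2 W × 16 h × 7 d = 4,390 Wh = 4.39 kWh
pool pump: 1380 W × 6.11 h × 7 d = 59,023 Wh = 59.02 kWh
Total energy = 0.276 + 90.81 + 4.39 + 59.02 = 154.5 kWh
Cost = 154.5 kWh × £0.395 = £61.03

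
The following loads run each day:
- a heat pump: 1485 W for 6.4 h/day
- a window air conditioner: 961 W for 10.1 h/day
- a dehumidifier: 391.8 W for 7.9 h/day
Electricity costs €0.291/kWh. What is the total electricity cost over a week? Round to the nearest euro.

heat pump: 1485 W × 6.4 h × 7 d = 66,528 Wh = 66.53 kWh
window air conditioner: 961 W × 10.1 h × 7 d = 67,943 Wh = 67.94 kWh
dehumidifier: 391.8 W × 7.9 h × 7 d = 21,667 Wh = 21.67 kWh
Total energy = 66.53 + 67.94 + 21.67 = 156.1 kWh
Cost = 156.1 kWh × €0.291 = €45.44 ≈ €45

€45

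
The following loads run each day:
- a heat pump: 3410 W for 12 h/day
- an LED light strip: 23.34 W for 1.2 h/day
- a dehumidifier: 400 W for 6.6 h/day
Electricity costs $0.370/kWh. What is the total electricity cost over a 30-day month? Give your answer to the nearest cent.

$483.83

heat pump: 3410 W × 12 h × 30 d = 1,227,600 Wh = 1,228 kWh
LED light strip: 23.34 W × 1.2 h × 30 d = 840 Wh = 0.8402 kWh
dehumidifier: 400 W × 6.6 h × 30 d = 79,200 Wh = 79.2 kWh
Total energy = 1,228 + 0.8402 + 79.2 = 1,308 kWh
Cost = 1,308 kWh × $0.370 = $483.83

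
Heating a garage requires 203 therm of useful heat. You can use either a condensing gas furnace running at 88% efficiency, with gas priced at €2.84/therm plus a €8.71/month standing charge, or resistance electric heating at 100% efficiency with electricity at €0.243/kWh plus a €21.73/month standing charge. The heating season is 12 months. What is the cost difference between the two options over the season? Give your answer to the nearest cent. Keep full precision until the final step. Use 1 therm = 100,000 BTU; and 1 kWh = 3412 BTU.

€946.85

Heat load = 203 therm × 100,000 = 20,300,000 BTU
Gas: input = 20,300,000 / 0.88 = 23,068,182 BTU = 230.7 therm → 230.7 × €2.84 = €655.14; + 12 × €8.71 standing = €759.66
Electric: 20,300,000 BTU / 3412 = 5,950 kWh → × €0.243 = €1,445.75; + 12 × €21.73 standing = €1,706.51
Difference = |€759.66 − €1,706.51| = €946.85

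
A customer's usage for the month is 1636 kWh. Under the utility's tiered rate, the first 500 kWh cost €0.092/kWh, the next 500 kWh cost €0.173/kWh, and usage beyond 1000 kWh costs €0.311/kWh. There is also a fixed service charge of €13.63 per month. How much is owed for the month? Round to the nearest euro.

€344

First 500 kWh × €0.092 = €46.00
Next 500 kWh × €0.173 = €86.50
Remaining 636 kWh × €0.311 = €197.80
Energy charge = €330.30; + service €13.63 = €343.93 ≈ €344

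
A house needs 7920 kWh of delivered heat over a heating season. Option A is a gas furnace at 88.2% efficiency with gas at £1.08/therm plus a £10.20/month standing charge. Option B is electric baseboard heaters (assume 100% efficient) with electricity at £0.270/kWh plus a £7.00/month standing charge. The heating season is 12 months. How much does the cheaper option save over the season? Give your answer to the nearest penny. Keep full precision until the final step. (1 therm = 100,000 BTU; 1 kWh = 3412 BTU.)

£1769.11

Heat load = 7920 kWh × 3412 = 27,023,040 BTU
Gas: input = 27,023,040 / 0.882 = 30,638,367 BTU = 306.4 therm → 306.4 × £1.08 = £330.89; + 12 × £10.20 standing = £453.29
Electric: 27,023,040 BTU / 3412 = 7,920 kWh → × £0.270 = £2,138.40; + 12 × £7.00 standing = £2,222.40
Difference = |£453.29 − £2,222.40| = £1,769.11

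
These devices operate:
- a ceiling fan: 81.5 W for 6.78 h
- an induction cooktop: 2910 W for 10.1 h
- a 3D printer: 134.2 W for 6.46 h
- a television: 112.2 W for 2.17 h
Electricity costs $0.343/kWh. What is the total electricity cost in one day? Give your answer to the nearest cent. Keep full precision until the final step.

ceiling fan: 81.5 W × 6.78 h = 553 Wh = 0.5526 kWh
induction cooktop: 2910 W × 10.1 h = 29,391 Wh = 29.39 kWh
3D printer: 134.2 W × 6.46 h = 867 Wh = 0.8669 kWh
television: 112.2 W × 2.17 h = 243 Wh = 0.2435 kWh
Total energy = 0.5526 + 29.39 + 0.8669 + 0.2435 = 31.05 kWh
Cost = 31.05 kWh × $0.343 = $10.65

$10.65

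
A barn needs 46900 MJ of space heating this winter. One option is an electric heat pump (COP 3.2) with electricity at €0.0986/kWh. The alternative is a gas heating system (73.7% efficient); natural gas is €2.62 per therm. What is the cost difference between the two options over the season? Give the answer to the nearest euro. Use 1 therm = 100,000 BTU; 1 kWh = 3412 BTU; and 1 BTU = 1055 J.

€1179

Heat load = 46900 MJ = 46,900,000,000 J / 1055 = 44,454,976 BTU
Gas: input = 44,454,976 / 0.737 = 60,318,828 BTU = 603.2 therm → 603.2 × €2.62 = €1,580.35
Heat pump: 44,454,976 BTU / 3412 = 13,030 kWh heat; / 3.2 = 4,072 kWh in → × €0.0986 = €401.46
Difference = |€1,580.35 − €401.46| = €1,178.90 ≈ €1179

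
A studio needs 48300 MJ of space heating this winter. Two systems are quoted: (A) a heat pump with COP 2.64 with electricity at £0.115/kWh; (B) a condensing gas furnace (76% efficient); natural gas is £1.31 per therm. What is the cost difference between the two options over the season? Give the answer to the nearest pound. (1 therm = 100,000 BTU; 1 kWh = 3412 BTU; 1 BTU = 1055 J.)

£205

Heat load = 48300 MJ = 48,300,000,000 J / 1055 = 45,781,991 BTU
Gas: input = 45,781,991 / 0.76 = 60,239,461 BTU = 602.4 therm → 602.4 × £1.31 = £789.14
Heat pump: 45,781,991 BTU / 3412 = 13,420 kWh heat; / 2.64 = 5,083 kWh in → × £0.115 = £584.49
Difference = |£789.14 − £584.49| = £204.64 ≈ £205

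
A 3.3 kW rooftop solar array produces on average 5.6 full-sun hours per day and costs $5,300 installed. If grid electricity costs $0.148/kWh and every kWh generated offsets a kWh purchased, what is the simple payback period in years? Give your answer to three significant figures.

Daily generation = 3.3 kW × 5.6 h = 18.48 kWh
Annual generation = 18.48 × 365 = 6745.2 kWh
Annual savings = 6745.2 × $0.148 = $998.29
Payback = $5,300 / $998.29 = 5.31 years

5.31 years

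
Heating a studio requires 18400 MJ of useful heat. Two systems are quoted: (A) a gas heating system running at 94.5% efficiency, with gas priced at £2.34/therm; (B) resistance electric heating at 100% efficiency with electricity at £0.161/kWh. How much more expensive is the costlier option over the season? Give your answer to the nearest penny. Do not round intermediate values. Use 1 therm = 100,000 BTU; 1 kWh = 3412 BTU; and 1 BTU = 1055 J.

Heat load = 18400 MJ = 18,400,000,000 J / 1055 = 17,440,758 BTU
Gas: input = 17,440,758 / 0.945 = 18,455,829 BTU = 184.6 therm → 184.6 × £2.34 = £431.87
Electric: 17,440,758 BTU / 3412 = 5,112 kWh → × £0.161 = £822.97
Difference = |£431.87 − £822.97| = £391.10

£391.10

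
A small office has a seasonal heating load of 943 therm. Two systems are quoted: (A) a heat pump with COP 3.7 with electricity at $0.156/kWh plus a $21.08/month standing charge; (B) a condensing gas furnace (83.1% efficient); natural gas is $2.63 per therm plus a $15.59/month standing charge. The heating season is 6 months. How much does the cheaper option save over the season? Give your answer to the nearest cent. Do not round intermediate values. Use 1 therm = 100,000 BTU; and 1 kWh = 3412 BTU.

$1786.26

Heat load = 943 therm × 100,000 = 94,300,000 BTU
Gas: input = 94,300,000 / 0.831 = 113,477,738 BTU = 1,135 therm → 1,135 × $2.63 = $2,984.46; + 6 × $15.59 standing = $3,078.00
Heat pump: 94,300,000 BTU / 3412 = 27,640 kWh heat; / 3.7 = 7,470 kWh in → × $0.156 = $1,165.27; + 6 × $21.08 standing = $1,291.75
Difference = |$3,078.00 − $1,291.75| = $1,786.26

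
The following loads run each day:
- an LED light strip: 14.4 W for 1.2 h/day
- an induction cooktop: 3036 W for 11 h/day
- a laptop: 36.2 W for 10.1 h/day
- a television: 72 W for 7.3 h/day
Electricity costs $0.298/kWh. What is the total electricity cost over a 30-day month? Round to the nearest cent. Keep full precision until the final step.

$306.68

LED light strip: 14.4 W × 1.2 h × 30 d = 518 Wh = 0.5184 kWh
induction cooktop: 3036 W × 11 h × 30 d = 1,001,880 Wh = 1,002 kWh
laptop: 36.2 W × 10.1 h × 30 d = 10,969 Wh = 10.97 kWh
television: 72 W × 7.3 h × 30 d = 15,768 Wh = 15.77 kWh
Total energy = 0.5184 + 1,002 + 10.97 + 15.77 = 1,029 kWh
Cost = 1,029 kWh × $0.298 = $306.68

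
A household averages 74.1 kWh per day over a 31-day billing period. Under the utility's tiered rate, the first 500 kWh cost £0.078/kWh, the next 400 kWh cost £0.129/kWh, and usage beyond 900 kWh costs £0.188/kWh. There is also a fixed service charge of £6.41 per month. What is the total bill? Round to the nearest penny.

Usage = 74.1 kWh/day × 31 days = 2297.1 kWh
First 500 kWh × £0.078 = £39.00
Next 400 kWh × £0.129 = £51.60
Remaining 1397.1 kWh × £0.188 = £262.65
Energy charge = £353.25; + service £6.41 = £359.66

£359.66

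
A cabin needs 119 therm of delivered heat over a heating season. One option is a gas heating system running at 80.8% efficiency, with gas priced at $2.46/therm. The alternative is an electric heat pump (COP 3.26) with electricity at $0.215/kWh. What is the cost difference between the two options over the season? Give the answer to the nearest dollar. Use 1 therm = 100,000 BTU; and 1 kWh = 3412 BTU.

Heat load = 119 therm × 100,000 = 11,900,000 BTU
Gas: input = 11,900,000 / 0.808 = 14,727,723 BTU = 147.3 therm → 147.3 × $2.46 = $362.30
Heat pump: 11,900,000 BTU / 3412 = 3,488 kWh heat; / 3.26 = 1,070 kWh in → × $0.215 = $230.02
Difference = |$362.30 − $230.02| = $132.29 ≈ $132

$132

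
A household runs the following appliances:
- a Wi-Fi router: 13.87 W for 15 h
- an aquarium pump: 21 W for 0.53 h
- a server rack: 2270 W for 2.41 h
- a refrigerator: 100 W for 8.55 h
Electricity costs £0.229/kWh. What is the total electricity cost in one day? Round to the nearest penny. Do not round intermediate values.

£1.50

Wi-Fi router: 13.87 W × 15 h = 208 Wh = 0.208 kWh
aquarium pump: 21 W × 0.53 h = 11 Wh = 0.01113 kWh
server rack: 2270 W × 2.41 h = 5,471 Wh = 5.471 kWh
refrigerator: 100 W × 8.55 h = 855 Wh = 0.855 kWh
Total energy = 0.208 + 0.01113 + 5.471 + 0.855 = 6.545 kWh
Cost = 6.545 kWh × £0.229 = £1.50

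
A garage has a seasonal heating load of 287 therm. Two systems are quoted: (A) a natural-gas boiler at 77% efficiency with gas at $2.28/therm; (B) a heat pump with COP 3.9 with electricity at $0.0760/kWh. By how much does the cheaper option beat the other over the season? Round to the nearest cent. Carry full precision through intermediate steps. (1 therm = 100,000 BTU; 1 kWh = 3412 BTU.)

Heat load = 287 therm × 100,000 = 28,700,000 BTU
Gas: input = 28,700,000 / 0.77 = 37,272,727 BTU = 372.7 therm → 372.7 × $2.28 = $849.82
Heat pump: 28,700,000 BTU / 3412 = 8,411 kWh heat; / 3.9 = 2,157 kWh in → × $0.0760 = $163.92
Difference = |$849.82 − $163.92| = $685.90

$685.90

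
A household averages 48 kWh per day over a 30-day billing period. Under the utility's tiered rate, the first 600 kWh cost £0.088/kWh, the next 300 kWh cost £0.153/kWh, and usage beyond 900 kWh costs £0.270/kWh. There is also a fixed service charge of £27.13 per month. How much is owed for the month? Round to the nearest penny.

Usage = 48 kWh/day × 30 days = 1440 kWh
First 600 kWh × £0.088 = £52.80
Next 300 kWh × £0.153 = £45.90
Remaining 540 kWh × £0.270 = £145.80
Energy charge = £244.50; + service £27.13 = £271.63

£271.63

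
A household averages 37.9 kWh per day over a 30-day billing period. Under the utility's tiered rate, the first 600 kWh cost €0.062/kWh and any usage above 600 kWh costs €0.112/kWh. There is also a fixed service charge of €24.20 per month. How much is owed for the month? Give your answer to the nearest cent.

€121.54

Usage = 37.9 kWh/day × 30 days = 1137 kWh
First 600 kWh × €0.062 = €37.20
Remaining 537 kWh × €0.112 = €60.14
Energy charge = €97.34; + service €24.20 = €121.54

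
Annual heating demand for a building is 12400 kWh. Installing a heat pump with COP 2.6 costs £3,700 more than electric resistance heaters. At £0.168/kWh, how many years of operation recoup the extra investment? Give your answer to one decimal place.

Resistance: 12400 kWh × £0.168 = £2,083.20/yr
Heat pump: 12400 / 2.6 = 4769 kWh in → × £0.168 = £801.23/yr
Annual savings = £1,281.97
Payback = £3,700 / £1,281.97 = 2.89 years

2.9 years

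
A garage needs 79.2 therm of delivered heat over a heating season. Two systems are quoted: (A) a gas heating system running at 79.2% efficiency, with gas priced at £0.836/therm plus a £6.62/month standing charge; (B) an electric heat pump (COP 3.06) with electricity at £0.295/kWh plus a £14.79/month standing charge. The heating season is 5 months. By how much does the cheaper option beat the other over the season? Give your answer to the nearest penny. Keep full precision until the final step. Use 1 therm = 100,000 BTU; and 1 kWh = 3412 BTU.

£181.03

Heat load = 79.2 therm × 100,000 = 7,920,000 BTU
Gas: input = 7,920,000 / 0.792 = 10,000,000 BTU = 100 therm → 100 × £0.836 = £83.60; + 5 × £6.62 standing = £116.70
Heat pump: 7,920,000 BTU / 3412 = 2,321 kWh heat; / 3.06 = 758.6 kWh in → × £0.295 = £223.78; + 5 × £14.79 standing = £297.73
Difference = |£116.70 − £297.73| = £181.03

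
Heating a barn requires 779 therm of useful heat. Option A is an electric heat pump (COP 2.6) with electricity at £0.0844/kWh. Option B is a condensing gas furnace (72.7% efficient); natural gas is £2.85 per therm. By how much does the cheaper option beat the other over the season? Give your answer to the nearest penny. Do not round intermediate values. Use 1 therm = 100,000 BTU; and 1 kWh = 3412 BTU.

Heat load = 779 therm × 100,000 = 77,900,000 BTU
Gas: input = 77,900,000 / 0.727 = 107,152,682 BTU = 1,072 therm → 1,072 × £2.85 = £3,053.85
Heat pump: 77,900,000 BTU / 3412 = 22,830 kWh heat; / 2.6 = 8,781 kWh in → × £0.0844 = £741.14
Difference = |£3,053.85 − £741.14| = £2,312.72

£2312.72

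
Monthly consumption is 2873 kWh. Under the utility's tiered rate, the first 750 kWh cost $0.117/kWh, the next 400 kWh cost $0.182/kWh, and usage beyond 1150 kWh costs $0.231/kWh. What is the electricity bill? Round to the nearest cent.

First 750 kWh × $0.117 = $87.75
Next 400 kWh × $0.182 = $72.80
Remaining 1723 kWh × $0.231 = $398.01
Total = $558.56

$558.56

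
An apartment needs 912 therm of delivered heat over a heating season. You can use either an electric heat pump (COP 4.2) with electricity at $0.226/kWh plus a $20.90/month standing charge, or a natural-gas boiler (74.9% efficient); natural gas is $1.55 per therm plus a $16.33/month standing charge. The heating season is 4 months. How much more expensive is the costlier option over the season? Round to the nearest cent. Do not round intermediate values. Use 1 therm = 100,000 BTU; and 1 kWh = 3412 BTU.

Heat load = 912 therm × 100,000 = 91,200,000 BTU
Gas: input = 91,200,000 / 0.749 = 121,762,350 BTU = 1,218 therm → 1,218 × $1.55 = $1,887.32; + 4 × $16.33 standing = $1,952.64
Heat pump: 91,200,000 BTU / 3412 = 26,730 kWh heat; / 4.2 = 6,364 kWh in → × $0.226 = $1,438.29; + 4 × $20.90 standing = $1,521.89
Difference = |$1,952.64 − $1,521.89| = $430.75

$430.75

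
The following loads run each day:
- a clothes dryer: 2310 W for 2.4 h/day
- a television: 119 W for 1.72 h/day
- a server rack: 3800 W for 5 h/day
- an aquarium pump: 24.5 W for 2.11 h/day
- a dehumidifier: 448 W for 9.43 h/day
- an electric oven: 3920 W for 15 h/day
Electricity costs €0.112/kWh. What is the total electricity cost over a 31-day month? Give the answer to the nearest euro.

€305

clothes dryer: 2310 W × 2.4 h × 31 d = 171,864 Wh = 171.9 kWh
television: 119 W × 1.72 h × 31 d = 6,345 Wh = 6.345 kWh
server rack: 3800 W × 5 h × 31 d = 589,000 Wh = 589 kWh
aquarium pump: 24.5 W × 2.11 h × 31 d = 1,603 Wh = 1.603 kWh
dehumidifier: 448 W × 9.43 h × 31 d = 130,964 Wh = 131 kWh
electric oven: 3920 W × 15 h × 31 d = 1,822,800 Wh = 1,823 kWh
Total energy = 171.9 + 6.345 + 589 + 1.603 + 131 + 1,823 = 2,723 kWh
Cost = 2,723 kWh × €0.112 = €304.93 ≈ €305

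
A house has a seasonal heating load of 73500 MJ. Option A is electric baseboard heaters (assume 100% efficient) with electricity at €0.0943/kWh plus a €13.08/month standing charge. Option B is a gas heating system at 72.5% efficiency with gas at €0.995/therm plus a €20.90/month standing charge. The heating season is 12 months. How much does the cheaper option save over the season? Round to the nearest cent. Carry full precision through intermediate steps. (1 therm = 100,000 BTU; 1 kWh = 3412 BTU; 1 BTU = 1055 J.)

€875.50

Heat load = 73500 MJ = 73,500,000,000 J / 1055 = 69,668,246 BTU
Gas: input = 69,668,246 / 0.725 = 96,094,133 BTU = 960.9 therm → 960.9 × €0.995 = €956.14; + 12 × €20.90 standing = €1,206.94
Electric: 69,668,246 BTU / 3412 = 20,420 kWh → × €0.0943 = €1,925.47; + 12 × €13.08 standing = €2,082.43
Difference = |€1,206.94 − €2,082.43| = €875.50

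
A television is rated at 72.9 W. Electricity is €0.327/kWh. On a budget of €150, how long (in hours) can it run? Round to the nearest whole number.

6292 h

Energy budget = €150 / €0.327 per kWh = 458.7 kWh = 458,716 Wh
Runtime = 458,716 Wh / 72.9 W = 6,292 h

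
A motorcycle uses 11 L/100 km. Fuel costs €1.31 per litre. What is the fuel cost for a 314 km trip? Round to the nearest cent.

€45.25

Fuel = 11 L/100 km × 314 km / 100 = 34.54 L
Cost = 34.54 L × €1.31/L = €45.25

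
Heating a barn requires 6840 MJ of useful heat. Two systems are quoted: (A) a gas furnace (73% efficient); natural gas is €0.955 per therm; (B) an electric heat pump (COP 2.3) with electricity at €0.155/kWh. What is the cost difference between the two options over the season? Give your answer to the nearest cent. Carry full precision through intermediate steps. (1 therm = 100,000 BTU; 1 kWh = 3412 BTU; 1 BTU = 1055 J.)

Heat load = 6840 MJ = 6,840,000,000 J / 1055 = 6,483,412 BTU
Gas: input = 6,483,412 / 0.73 = 8,881,387 BTU = 88.81 therm → 88.81 × €0.955 = €84.82
Heat pump: 6,483,412 BTU / 3412 = 1,900 kWh heat; / 2.3 = 826.2 kWh in → × €0.155 = €128.06
Difference = |€84.82 − €128.06| = €43.24

€43.24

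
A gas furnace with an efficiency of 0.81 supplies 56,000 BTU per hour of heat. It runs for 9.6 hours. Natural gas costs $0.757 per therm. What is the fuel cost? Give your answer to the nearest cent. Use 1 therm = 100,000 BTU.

$5.02

Heat delivered = 56,000 BTU/h × 9.6 h = 537,600 BTU
Gas input = 537,600 / 0.81 = 663,704 BTU
= 663,704 / 100,000 = 6.637 therm
Cost = 6.637 × $0.757/therm = $5.02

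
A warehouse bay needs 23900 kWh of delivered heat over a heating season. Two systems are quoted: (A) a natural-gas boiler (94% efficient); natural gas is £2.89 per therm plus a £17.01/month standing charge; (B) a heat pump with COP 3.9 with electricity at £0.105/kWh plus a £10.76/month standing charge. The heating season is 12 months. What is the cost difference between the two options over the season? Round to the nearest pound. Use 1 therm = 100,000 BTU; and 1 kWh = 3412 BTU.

Heat load = 23900 kWh × 3412 = 81,546,800 BTU
Gas: input = 81,546,800 / 0.94 = 86,751,915 BTU = 867.5 therm → 867.5 × £2.89 = £2,507.13; + 12 × £17.01 standing = £2,711.25
Heat pump: 81,546,800 BTU / 3412 = 23,900 kWh heat; / 3.9 = 6,128 kWh in → × £0.105 = £643.46; + 12 × £10.76 standing = £772.58
Difference = |£2,711.25 − £772.58| = £1,938.67 ≈ £1939

£1939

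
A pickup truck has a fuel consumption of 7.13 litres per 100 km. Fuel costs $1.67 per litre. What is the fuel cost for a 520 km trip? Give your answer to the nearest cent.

Fuel = 7.13 L/100 km × 520 km / 100 = 37.08 L
Cost = 37.08 L × $1.67/L = $61.92

$61.92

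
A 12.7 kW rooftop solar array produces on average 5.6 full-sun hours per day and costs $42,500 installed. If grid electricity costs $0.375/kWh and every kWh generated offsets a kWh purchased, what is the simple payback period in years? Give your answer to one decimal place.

Daily generation = 12.7 kW × 5.6 h = 71.12 kWh
Annual generation = 71.12 × 365 = 25959 kWh
Annual savings = 25959 × $0.375 = $9,734.55
Payback = $42,500 / $9,734.55 = 4.37 years

4.4 years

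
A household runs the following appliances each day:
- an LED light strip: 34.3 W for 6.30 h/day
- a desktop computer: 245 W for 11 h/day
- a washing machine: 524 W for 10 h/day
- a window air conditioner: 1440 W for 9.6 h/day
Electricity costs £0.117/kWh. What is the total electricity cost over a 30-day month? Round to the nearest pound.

LED light strip: 34.3 W × 6.30 h × 30 d = 6,483 Wh = 6.483 kWh
desktop computer: 245 W × 11 h × 30 d = 80,850 Wh = 80.85 kWh
washing machine: 524 W × 10 h × 30 d = 157,200 Wh = 157.2 kWh
window air conditioner: 1440 W × 9.6 h × 30 d = 414,720 Wh = 414.7 kWh
Total energy = 6.483 + 80.85 + 157.2 + 414.7 = 659.3 kWh
Cost = 659.3 kWh × £0.117 = £77.13 ≈ £77

£77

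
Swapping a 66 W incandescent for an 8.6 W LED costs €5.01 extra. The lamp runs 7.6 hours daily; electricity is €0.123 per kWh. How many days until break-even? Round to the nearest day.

Power saved = 66 − 8.6 = 57.4 W
Daily energy saved = 57.4 W × 7.6 h = 436.2 Wh = 0.43624 kWh
Daily savings = 0.43624 × €0.123 = €0.0537
Payback = €5.01 / €0.0537 per day = 93.37 days

93 days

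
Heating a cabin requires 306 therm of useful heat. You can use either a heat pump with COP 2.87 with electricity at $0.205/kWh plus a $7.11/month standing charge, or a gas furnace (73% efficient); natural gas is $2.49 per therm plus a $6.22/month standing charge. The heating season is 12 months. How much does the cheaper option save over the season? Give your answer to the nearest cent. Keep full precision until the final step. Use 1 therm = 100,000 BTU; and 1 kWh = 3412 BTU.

$392.48

Heat load = 306 therm × 100,000 = 30,600,000 BTU
Gas: input = 30,600,000 / 0.73 = 41,917,808 BTU = 419.2 therm → 419.2 × $2.49 = $1,043.75; + 12 × $6.22 standing = $1,118.39
Heat pump: 30,600,000 BTU / 3412 = 8,968 kWh heat; / 2.87 = 3,125 kWh in → × $0.205 = $640.60; + 12 × $7.11 standing = $725.92
Difference = |$1,118.39 − $725.92| = $392.48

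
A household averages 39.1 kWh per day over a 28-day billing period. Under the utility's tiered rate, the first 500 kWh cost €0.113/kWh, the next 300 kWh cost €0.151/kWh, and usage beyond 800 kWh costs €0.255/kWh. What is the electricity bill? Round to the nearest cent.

Usage = 39.1 kWh/day × 28 days = 1094.8 kWh
First 500 kWh × €0.113 = €56.50
Next 300 kWh × €0.151 = €45.30
Remaining 294.8 kWh × €0.255 = €75.17
Total = €176.97

€176.97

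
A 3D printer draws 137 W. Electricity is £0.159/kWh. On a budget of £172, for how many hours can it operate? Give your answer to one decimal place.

7896.1 h

Energy budget = £172 / £0.159 per kWh = 1,082 kWh = 1,081,761 Wh
Runtime = 1,081,761 Wh / 137 W = 7,896 h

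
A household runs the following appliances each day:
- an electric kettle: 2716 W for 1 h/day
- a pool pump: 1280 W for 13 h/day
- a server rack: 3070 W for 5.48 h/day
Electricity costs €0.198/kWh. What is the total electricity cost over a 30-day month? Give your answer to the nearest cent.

electric kettle: 2716 W × 1 h × 30 d = 81,480 Wh = 81.48 kWh
pool pump: 1280 W × 13 h × 30 d = 499,200 Wh = 499.2 kWh
server rack: 3070 W × 5.48 h × 30 d = 504,708 Wh = 504.7 kWh
Total energy = 81.48 + 499.2 + 504.7 = 1,085 kWh
Cost = 1,085 kWh × €0.198 = €214.91

€214.91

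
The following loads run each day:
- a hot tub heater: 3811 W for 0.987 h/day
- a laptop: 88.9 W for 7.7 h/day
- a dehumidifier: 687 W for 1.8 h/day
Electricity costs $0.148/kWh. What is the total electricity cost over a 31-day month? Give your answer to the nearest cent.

hot tub heater: 3811 W × 0.987 h × 31 d = 116,605 Wh = 116.6 kWh
laptop: 88.9 W × 7.7 h × 31 d = 21,220 Wh = 21.22 kWh
dehumidifier: 687 W × 1.8 h × 31 d = 38,335 Wh = 38.33 kWh
Total energy = 116.6 + 21.22 + 38.33 = 176.2 kWh
Cost = 176.2 kWh × $0.148 = $26.07

$26.07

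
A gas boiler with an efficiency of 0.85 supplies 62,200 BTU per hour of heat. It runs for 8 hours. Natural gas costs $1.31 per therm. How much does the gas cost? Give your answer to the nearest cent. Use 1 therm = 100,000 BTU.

Heat delivered = 62,200 BTU/h × 8 h = 497,600 BTU
Gas input = 497,600 / 0.85 = 585,412 BTU
= 585,412 / 100,000 = 5.854 therm
Cost = 5.854 × $1.31/therm = $7.67

$7.67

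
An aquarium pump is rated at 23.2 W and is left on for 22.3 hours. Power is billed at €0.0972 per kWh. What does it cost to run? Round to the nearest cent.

€0.05

Energy = 23.2 W × 22.3 h = 517 Wh = 0.5174 kWh
Cost = 0.5174 kWh × €0.0972/kWh = €0.05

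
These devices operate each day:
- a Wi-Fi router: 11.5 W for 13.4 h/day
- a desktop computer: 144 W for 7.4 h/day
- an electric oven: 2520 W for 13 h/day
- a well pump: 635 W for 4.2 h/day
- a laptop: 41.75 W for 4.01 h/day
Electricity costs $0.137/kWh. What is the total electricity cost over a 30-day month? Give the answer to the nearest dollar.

$151

Wi-Fi router: 11.5 W × 13.4 h × 30 d = 4,623 Wh = 4.623 kWh
desktop computer: 144 W × 7.4 h × 30 d = 31,968 Wh = 31.97 kWh
electric oven: 2520 W × 13 h × 30 d = 982,800 Wh = 982.8 kWh
well pump: 635 W × 4.2 h × 30 d = 80,010 Wh = 80.01 kWh
laptop: 41.75 W × 4.01 h × 30 d = 5,023 Wh = 5.023 kWh
Total energy = 4.623 + 31.97 + 982.8 + 80.01 + 5.023 = 1,104 kWh
Cost = 1,104 kWh × $0.137 = $151.31 ≈ $151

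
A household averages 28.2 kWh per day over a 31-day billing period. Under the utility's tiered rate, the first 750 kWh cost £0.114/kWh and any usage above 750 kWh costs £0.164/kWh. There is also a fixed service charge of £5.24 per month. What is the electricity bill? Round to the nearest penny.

£111.11

Usage = 28.2 kWh/day × 31 days = 874.2 kWh
First 750 kWh × £0.114 = £85.50
Remaining 124.2 kWh × £0.164 = £20.37
Energy charge = £105.87; + service £5.24 = £111.11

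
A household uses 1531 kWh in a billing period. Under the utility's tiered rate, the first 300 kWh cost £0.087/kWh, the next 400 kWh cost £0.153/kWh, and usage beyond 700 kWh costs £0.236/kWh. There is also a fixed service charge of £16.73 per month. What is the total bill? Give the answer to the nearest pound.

First 300 kWh × £0.087 = £26.10
Next 400 kWh × £0.153 = £61.20
Remaining 831 kWh × £0.236 = £196.12
Energy charge = £283.42; + service £16.73 = £300.15 ≈ £300

£300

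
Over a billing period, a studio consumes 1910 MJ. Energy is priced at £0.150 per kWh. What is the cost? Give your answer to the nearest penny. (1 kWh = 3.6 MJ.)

£79.58

1910 MJ × (0.27778 kWh/MJ) = 530.6 kWh
Cost = 530.6 kWh × £0.150/kWh = £79.58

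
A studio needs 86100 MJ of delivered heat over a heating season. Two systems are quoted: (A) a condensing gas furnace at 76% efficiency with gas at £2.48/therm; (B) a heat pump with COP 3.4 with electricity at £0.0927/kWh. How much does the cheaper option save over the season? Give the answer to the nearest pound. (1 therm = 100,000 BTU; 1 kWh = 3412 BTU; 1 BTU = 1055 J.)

£2011

Heat load = 86100 MJ = 86,100,000,000 J / 1055 = 81,611,374 BTU
Gas: input = 81,611,374 / 0.76 = 107,383,387 BTU = 1,074 therm → 1,074 × £2.48 = £2,663.11
Heat pump: 81,611,374 BTU / 3412 = 23,920 kWh heat; / 3.4 = 7,035 kWh in → × £0.0927 = £652.14
Difference = |£2,663.11 − £652.14| = £2,010.97 ≈ £2011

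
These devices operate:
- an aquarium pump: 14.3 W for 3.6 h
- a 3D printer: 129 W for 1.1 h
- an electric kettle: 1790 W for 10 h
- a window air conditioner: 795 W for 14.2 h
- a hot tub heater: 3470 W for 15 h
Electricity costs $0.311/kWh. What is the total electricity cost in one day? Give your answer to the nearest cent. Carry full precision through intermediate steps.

$25.33

aquarium pump: 14.3 W × 3.6 h = 51 Wh = 0.05148 kWh
3D printer: 129 W × 1.1 h = 142 Wh = 0.1419 kWh
electric kettle: 1790 W × 10 h = 17,900 Wh = 17.9 kWh
window air conditioner: 795 W × 14.2 h = 11,289 Wh = 11.29 kWh
hot tub heater: 3470 W × 15 h = 52,050 Wh = 52.05 kWh
Total energy = 0.05148 + 0.1419 + 17.9 + 11.29 + 52.05 = 81.43 kWh
Cost = 81.43 kWh × $0.311 = $25.33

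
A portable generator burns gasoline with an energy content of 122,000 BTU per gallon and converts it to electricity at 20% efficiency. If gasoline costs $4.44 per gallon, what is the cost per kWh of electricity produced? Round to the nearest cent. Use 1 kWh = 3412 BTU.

$0.62

Electrical output per gallon = 122,000 BTU × 0.20 / 3412 BTU/kWh = 7.151 kWh
Cost per kWh = $4.44 / 7.151 kWh = $0.621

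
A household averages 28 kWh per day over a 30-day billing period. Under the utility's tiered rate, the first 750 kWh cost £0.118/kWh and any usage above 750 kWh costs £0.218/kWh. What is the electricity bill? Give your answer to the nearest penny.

Usage = 28 kWh/day × 30 days = 840 kWh
First 750 kWh × £0.118 = £88.50
Remaining 90 kWh × £0.218 = £19.62
Total = £108.12

£108.12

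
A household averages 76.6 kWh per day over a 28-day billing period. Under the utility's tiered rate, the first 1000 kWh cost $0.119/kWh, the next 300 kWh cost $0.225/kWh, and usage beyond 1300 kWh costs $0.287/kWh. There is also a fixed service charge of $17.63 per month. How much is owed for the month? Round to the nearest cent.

$446.59

Usage = 76.6 kWh/day × 28 days = 2144.8 kWh
First 1000 kWh × $0.119 = $119.00
Next 300 kWh × $0.225 = $67.50
Remaining 844.8 kWh × $0.287 = $242.46
Energy charge = $428.96; + service $17.63 = $446.59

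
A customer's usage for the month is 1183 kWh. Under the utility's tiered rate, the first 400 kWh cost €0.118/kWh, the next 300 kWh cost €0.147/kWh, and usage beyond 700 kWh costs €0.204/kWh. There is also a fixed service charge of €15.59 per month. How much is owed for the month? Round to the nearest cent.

First 400 kWh × €0.118 = €47.20
Next 300 kWh × €0.147 = €44.10
Remaining 483 kWh × €0.204 = €98.53
Energy charge = €189.83; + service €15.59 = €205.42

€205.42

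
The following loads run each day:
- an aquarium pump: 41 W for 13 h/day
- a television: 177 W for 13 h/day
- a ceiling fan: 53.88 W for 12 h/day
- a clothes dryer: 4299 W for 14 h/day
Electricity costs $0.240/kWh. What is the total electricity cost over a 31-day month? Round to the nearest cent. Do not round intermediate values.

aquarium pump: 41 W × 13 h × 31 d = 16,523 Wh = 16.52 kWh
television: 177 W × 13 h × 31 d = 71,331 Wh = 71.33 kWh
ceiling fan: 53.88 W × 12 h × 31 d = 20,043 Wh = 20.04 kWh
clothes dryer: 4299 W × 14 h × 31 d = 1,865,766 Wh = 1,866 kWh
Total energy = 16.52 + 71.33 + 20.04 + 1,866 = 1,974 kWh
Cost = 1,974 kWh × $0.240 = $473.68

$473.68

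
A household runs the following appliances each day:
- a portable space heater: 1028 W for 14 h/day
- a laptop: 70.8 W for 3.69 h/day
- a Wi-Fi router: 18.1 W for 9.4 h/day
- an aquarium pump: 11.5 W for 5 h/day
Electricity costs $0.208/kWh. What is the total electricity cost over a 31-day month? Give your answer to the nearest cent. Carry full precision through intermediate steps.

portable space heater: 1028 W × 14 h × 31 d = 446,152 Wh = 446.2 kWh
laptop: 70.8 W × 3.69 h × 31 d = 8,099 Wh = 8.099 kWh
Wi-Fi router: 18.1 W × 9.4 h × 31 d = 5,274 Wh = 5.274 kWh
aquarium pump: 11.5 W × 5 h × 31 d = 1,782 Wh = 1.782 kWh
Total energy = 446.2 + 8.099 + 5.274 + 1.782 = 461.3 kWh
Cost = 461.3 kWh × $0.208 = $95.95

$95.95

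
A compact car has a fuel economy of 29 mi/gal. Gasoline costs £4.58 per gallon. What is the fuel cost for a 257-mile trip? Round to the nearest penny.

£40.59

Fuel = 257 mi / 29 mpg = 8.862 gal
Cost = 8.862 gal × £4.58/gal = £40.59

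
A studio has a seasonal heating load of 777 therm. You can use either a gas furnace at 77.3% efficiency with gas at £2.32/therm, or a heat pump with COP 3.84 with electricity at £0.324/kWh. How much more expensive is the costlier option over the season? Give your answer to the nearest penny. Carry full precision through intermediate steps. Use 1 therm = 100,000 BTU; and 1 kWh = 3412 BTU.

Heat load = 777 therm × 100,000 = 77,700,000 BTU
Gas: input = 77,700,000 / 0.773 = 100,517,464 BTU = 1,005 therm → 1,005 × £2.32 = £2,332.01
Heat pump: 77,700,000 BTU / 3412 = 22,770 kWh heat; / 3.84 = 5,930 kWh in → × £0.324 = £1,921.44
Difference = |£2,332.01 − £1,921.44| = £410.57

£410.57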